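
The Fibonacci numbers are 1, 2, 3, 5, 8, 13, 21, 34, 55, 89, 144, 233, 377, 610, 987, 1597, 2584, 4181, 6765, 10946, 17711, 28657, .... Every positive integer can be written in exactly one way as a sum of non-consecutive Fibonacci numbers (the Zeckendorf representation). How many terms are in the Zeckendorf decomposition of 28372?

7

Repeatedly subtract the largest Fibonacci number that fits:
largest Fibonacci ≤ 28372 is 17711; 28372 − 17711 = 10661
largest Fibonacci ≤ 10661 is 6765; 10661 − 6765 = 3896
largest Fibonacci ≤ 3896 is 2584; 3896 − 2584 = 1312
largest Fibonacci ≤ 1312 is 987; 1312 − 987 = 325
largest Fibonacci ≤ 325 is 233; 325 − 233 = 92
largest Fibonacci ≤ 92 is 89; 92 − 89 = 3
largest Fibonacci ≤ 3 is 3; 3 − 3 = 0
28372 = 17711 + 6765 + 2584 + 987 + 233 + 89 + 3, which has 7 terms.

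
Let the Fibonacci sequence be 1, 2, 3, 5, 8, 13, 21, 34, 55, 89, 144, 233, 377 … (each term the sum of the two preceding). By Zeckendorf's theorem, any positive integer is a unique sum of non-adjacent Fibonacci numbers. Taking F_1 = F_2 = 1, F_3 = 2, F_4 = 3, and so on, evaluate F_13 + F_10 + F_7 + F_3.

F_13 + F_10 + F_7 + F_3 = 233 + 55 + 13 + 2 = 303.

303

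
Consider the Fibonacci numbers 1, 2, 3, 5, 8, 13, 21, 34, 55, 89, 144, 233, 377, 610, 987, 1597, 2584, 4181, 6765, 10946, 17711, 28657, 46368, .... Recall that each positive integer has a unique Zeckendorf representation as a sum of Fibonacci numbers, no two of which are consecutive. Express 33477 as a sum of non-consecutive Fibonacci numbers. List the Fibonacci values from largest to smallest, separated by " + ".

take 28657 (≤ 33477); 33477 − 28657 = 4820
take 4181 (≤ 4820); 4820 − 4181 = 639
take 610 (≤ 639); 639 − 610 = 29
take 21 (≤ 29); 29 − 21 = 8
take 8 (≤ 8); 8 − 8 = 0
So 33477 = 28657 + 4181 + 610 + 21 + 8, with no two terms consecutive in the sequence.

28657 + 4181 + 610 + 21 + 8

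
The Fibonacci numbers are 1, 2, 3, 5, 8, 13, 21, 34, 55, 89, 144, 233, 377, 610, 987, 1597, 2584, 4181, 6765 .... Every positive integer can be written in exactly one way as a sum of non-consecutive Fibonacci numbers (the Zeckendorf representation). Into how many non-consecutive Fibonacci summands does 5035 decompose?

5

Greedily peel off the largest Fibonacci term at each step:
subtract 4181 from 5035: 854 remains
subtract 610 from 854: 244 remains
subtract 233 from 244: 11 remains
subtract 8 from 11: 3 remains
subtract 3 from 3: 0 remains
5035 = 4181 + 610 + 233 + 8 + 3, which has 5 terms.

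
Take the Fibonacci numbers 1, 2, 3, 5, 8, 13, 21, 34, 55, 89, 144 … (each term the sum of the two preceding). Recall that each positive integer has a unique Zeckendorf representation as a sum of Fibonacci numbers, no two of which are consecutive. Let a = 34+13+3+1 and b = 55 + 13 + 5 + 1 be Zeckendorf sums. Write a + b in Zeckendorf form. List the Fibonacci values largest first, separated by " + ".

The two numbers are 51 and 74, so their sum is 125.
take 89 (≤ 125); 125 − 89 = 36
take 34 (≤ 36); 36 − 34 = 2
take 2 (≤ 2); 2 − 2 = 0

89 + 34 + 2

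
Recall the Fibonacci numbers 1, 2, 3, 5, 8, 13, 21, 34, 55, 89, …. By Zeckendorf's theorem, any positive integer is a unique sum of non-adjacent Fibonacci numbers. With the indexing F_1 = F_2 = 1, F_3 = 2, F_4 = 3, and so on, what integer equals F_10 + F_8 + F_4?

79

F_10 + F_8 + F_4 = 55 + 21 + 3 = 79.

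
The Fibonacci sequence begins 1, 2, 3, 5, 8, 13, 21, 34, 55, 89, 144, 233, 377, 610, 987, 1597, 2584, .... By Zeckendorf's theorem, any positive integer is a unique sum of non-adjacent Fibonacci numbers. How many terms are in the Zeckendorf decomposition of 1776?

4

Repeatedly subtract the largest Fibonacci number that fits:
1776: greatest Fibonacci not exceeding it is 1597, leaving 179
179: greatest Fibonacci not exceeding it is 144, leaving 35
35: greatest Fibonacci not exceeding it is 34, leaving 1
1: greatest Fibonacci not exceeding it is 1, leaving 0
1776 = 1597 + 144 + 34 + 1, which has 4 terms.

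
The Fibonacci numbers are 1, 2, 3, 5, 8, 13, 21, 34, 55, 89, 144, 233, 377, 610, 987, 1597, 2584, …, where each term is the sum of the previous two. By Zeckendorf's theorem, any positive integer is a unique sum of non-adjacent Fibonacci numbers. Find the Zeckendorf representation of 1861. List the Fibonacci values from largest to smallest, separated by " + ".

1597 + 233 + 21 + 8 + 2

Repeatedly subtract the largest Fibonacci number that fits:
subtract 1597 from 1861: 264 remains
subtract 233 from 264: 31 remains
subtract 21 from 31: 10 remains
subtract 8 from 10: 2 remains
subtract 2 from 2: 0 remains
So 1861 = 1597 + 233 + 21 + 8 + 2, with no two terms consecutive in the sequence.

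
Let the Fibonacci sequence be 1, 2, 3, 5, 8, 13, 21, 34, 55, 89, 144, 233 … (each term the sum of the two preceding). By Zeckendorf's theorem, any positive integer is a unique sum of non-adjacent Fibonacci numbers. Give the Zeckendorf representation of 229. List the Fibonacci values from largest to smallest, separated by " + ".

144 + 55 + 21 + 8 + 1

Repeatedly subtract the largest Fibonacci number that fits:
subtract 144 from 229: 85 remains
subtract 55 from 85: 30 remains
subtract 21 from 30: 9 remains
subtract 8 from 9: 1 remains
subtract 1 from 1: 0 remains
So 229 = 144 + 55 + 21 + 8 + 1, with no two terms consecutive in the sequence.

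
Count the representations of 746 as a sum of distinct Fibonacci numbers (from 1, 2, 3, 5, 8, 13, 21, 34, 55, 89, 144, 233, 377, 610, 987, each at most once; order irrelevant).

746 = 610+89+34+13 = 610+89+34+8+5 = 377+233+89+34+13 = 610+89+34+8+3+2 = … (12 more), for 16 in all.

16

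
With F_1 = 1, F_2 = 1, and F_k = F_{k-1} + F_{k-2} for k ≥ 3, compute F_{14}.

377

Iterating the recurrence up to F_{8} = 21 and F_{7} = 13:
F_{9} = F_{8} + F_{7} = 21 + 13 = 34
F_{10} = F_{9} + F_{8} = 34 + 21 = 55
F_{11} = F_{10} + F_{9} = 55 + 34 = 89
F_{12} = F_{11} + F_{10} = 89 + 55 = 144
F_{13} = F_{12} + F_{11} = 144 + 89 = 233
F_{14} = F_{13} + F_{12} = 233 + 144 = 377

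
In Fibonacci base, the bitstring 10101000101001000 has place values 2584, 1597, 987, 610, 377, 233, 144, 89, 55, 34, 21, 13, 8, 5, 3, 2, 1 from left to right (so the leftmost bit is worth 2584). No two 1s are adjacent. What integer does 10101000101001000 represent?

4029

Summing the place values of the 1 bits: 2584 + 987 + 377 + 55 + 21 + 5 = 4029.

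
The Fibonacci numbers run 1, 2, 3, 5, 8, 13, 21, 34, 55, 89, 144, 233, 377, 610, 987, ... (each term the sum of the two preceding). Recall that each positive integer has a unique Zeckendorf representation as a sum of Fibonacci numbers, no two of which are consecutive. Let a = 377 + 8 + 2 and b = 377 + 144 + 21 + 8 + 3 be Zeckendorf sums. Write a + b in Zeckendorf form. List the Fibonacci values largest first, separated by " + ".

The two numbers are 387 and 553, so their sum is 940.
Greedy algorithm:
take 610 (≤ 940); 940 − 610 = 330
take 233 (≤ 330); 330 − 233 = 97
take 89 (≤ 97); 97 − 89 = 8
take 8 (≤ 8); 8 − 8 = 0

610 + 233 + 89 + 8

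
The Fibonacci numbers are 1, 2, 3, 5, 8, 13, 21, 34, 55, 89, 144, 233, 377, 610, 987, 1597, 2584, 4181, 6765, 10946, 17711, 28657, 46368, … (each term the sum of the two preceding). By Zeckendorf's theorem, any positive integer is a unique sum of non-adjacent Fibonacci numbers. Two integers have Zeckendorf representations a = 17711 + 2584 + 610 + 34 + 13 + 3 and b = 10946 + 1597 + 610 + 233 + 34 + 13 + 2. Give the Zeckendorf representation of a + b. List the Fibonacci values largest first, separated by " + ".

28657 + 4181 + 987 + 377 + 144 + 34 + 8 + 2

The two numbers are 20955 and 13435, so their sum is 34390.
Repeatedly subtract the largest Fibonacci number that fits:
28657 ≤ 34390 < 46368, so take 28657; remainder 5733
4181 ≤ 5733 < 6765, so take 4181; remainder 1552
987 ≤ 1552 < 1597, so take 987; remainder 565
377 ≤ 565 < 610, so take 377; remainder 188
144 ≤ 188 < 233, so take 144; remainder 44
34 ≤ 44 < 55, so take 34; remainder 10
8 ≤ 10 < 13, so take 8; remainder 2
2 ≤ 2 < 3, so take 2; remainder 0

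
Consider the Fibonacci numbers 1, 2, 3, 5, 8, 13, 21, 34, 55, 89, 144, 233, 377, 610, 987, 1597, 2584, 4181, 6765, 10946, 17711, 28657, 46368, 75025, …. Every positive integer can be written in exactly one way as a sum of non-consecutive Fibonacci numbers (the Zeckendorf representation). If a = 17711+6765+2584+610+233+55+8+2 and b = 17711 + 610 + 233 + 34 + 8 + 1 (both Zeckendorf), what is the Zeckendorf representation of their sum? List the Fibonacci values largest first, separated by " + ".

46368 + 144 + 34 + 13 + 5 + 1

The two numbers are 27968 and 18597, so their sum is 46565.
Greedily peel off the largest Fibonacci term at each step:
46368 ≤ 46565 < 75025, so take 46368; remainder 197
144 ≤ 197 < 233, so take 144; remainder 53
34 ≤ 53 < 55, so take 34; remainder 19
13 ≤ 19 < 21, so take 13; remainder 6
5 ≤ 6 < 8, so take 5; remainder 1
1 ≤ 1 < 2, so take 1; remainder 0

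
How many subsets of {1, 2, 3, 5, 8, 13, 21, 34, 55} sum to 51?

51 = 34+13+3+1 = 34+8+5+3+1 = 21+13+8+5+3+1 — 3 representations.

3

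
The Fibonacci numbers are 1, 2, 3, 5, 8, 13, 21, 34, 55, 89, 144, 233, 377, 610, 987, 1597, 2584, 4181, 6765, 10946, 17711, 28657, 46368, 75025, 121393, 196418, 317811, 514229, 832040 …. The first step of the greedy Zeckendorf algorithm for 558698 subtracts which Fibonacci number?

514229 ≤ 558698 < 832040, so the largest Fibonacci number not exceeding 558698 is 514229.

514229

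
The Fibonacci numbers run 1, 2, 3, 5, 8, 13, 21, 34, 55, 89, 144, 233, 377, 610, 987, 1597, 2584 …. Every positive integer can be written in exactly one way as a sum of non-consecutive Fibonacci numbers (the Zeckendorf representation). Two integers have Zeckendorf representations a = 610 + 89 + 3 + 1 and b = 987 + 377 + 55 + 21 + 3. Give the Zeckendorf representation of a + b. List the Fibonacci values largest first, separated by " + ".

The two numbers are 703 and 1443, so their sum is 2146.
Greedy algorithm:
largest Fibonacci ≤ 2146 is 1597; 2146 − 1597 = 549
largest Fibonacci ≤ 549 is 377; 549 − 377 = 172
largest Fibonacci ≤ 172 is 144; 172 − 144 = 28
largest Fibonacci ≤ 28 is 21; 28 − 21 = 7
largest Fibonacci ≤ 7 is 5; 7 − 5 = 2
largest Fibonacci ≤ 2 is 2; 2 − 2 = 0

1597 + 377 + 144 + 21 + 5 + 2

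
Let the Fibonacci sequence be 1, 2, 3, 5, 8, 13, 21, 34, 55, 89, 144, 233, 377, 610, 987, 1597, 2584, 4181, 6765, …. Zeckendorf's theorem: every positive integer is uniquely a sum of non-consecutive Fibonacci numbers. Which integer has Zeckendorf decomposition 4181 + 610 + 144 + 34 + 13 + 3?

4985

4181 + 610 + 144 + 34 + 13 + 3 = 4985.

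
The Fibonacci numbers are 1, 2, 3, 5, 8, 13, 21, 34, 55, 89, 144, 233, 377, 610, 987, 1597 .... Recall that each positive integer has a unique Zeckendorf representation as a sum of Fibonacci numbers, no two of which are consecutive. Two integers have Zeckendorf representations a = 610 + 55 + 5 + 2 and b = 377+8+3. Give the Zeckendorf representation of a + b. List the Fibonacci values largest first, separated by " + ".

987 + 55 + 13 + 5

The two numbers are 672 and 388, so their sum is 1060.
Greedily peel off the largest Fibonacci term at each step:
subtract 987 from 1060: 73 remains
subtract 55 from 73: 18 remains
subtract 13 from 18: 5 remains
subtract 5 from 5: 0 remains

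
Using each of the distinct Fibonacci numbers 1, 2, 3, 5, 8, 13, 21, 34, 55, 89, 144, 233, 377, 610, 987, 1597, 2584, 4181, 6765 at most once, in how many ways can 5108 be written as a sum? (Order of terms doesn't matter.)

Starting from the Zeckendorf form and repeatedly splitting a term F_k into F_{k−1} + F_{k−2} (when neither is already used) reaches every representation.
5108 = 4181+610+233+55+21+8 = 4181+610+233+55+21+5+3 = 4181+610+144+89+55+21+8 = 4181+610+233+55+21+5+2+1 = 4181+610+233+55+13+8+5+3 = … (44 more), for 49 in all.

49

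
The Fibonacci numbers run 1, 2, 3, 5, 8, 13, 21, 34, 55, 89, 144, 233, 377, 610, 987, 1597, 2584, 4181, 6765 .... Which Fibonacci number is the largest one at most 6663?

4181 ≤ 6663 < 6765, so the largest Fibonacci number not exceeding 6663 is 4181.

4181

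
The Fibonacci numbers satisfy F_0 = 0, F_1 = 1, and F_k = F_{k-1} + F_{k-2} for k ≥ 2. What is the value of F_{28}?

317811

Iterating the recurrence up to F_{21} = 10946 and F_{20} = 6765:
F_{22} = F_{21} + F_{20} = 10946 + 6765 = 17711
F_{23} = F_{22} + F_{21} = 17711 + 10946 = 28657
F_{24} = F_{23} + F_{22} = 28657 + 17711 = 46368
F_{25} = F_{24} + F_{23} = 46368 + 28657 = 75025
F_{26} = F_{25} + F_{24} = 75025 + 46368 = 121393
F_{27} = F_{26} + F_{25} = 121393 + 75025 = 196418
F_{28} = F_{27} + F_{26} = 196418 + 121393 = 317811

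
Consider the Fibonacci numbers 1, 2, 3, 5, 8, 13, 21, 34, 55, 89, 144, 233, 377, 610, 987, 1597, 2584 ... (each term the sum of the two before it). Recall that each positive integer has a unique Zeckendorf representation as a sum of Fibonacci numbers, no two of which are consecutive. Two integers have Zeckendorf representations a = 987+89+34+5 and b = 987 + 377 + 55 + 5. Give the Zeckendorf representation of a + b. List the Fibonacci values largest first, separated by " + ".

The two numbers are 1115 and 1424, so their sum is 2539.
largest Fibonacci ≤ 2539 is 1597; 2539 − 1597 = 942
largest Fibonacci ≤ 942 is 610; 942 − 610 = 332
largest Fibonacci ≤ 332 is 233; 332 − 233 = 99
largest Fibonacci ≤ 99 is 89; 99 − 89 = 10
largest Fibonacci ≤ 10 is 8; 10 − 8 = 2
largest Fibonacci ≤ 2 is 2; 2 − 2 = 0

1597 + 610 + 233 + 89 + 8 + 2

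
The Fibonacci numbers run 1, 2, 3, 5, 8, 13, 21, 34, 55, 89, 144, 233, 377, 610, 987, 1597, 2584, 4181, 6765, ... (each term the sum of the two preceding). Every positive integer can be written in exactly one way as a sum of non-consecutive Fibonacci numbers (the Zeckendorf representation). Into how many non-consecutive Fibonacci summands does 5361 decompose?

6

Repeatedly subtract the largest Fibonacci number that fits:
take 4181 (≤ 5361); 5361 − 4181 = 1180
take 987 (≤ 1180); 1180 − 987 = 193
take 144 (≤ 193); 193 − 144 = 49
take 34 (≤ 49); 49 − 34 = 15
take 13 (≤ 15); 15 − 13 = 2
take 2 (≤ 2); 2 − 2 = 0
5361 = 4181 + 987 + 144 + 34 + 13 + 2, which has 6 terms.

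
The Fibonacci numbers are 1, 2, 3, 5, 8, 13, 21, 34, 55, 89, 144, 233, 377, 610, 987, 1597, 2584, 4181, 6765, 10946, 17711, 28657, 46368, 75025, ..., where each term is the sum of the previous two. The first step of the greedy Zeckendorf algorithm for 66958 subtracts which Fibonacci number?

46368

46368 ≤ 66958 < 75025, so the largest Fibonacci number not exceeding 66958 is 46368.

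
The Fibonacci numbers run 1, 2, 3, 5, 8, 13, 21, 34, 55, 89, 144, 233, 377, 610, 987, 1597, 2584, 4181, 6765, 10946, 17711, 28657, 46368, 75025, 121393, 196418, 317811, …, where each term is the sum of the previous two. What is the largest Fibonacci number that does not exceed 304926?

196418

196418 ≤ 304926 < 317811, so the largest Fibonacci number not exceeding 304926 is 196418.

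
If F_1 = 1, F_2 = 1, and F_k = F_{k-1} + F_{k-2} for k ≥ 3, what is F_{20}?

6765

Iterating the recurrence up to F_{15} = 610 and F_{14} = 377:
F_{16} = F_{15} + F_{14} = 610 + 377 = 987
F_{17} = F_{16} + F_{15} = 987 + 610 = 1597
F_{18} = F_{17} + F_{16} = 1597 + 987 = 2584
F_{19} = F_{18} + F_{17} = 2584 + 1597 = 4181
F_{20} = F_{19} + F_{18} = 4181 + 2584 = 6765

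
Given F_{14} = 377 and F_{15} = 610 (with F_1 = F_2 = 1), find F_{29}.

514229

By F_{2k+1} = F_k² + F_{k+1}²: F_{29} = 377² + 610² = 142129 + 372100 = 514229.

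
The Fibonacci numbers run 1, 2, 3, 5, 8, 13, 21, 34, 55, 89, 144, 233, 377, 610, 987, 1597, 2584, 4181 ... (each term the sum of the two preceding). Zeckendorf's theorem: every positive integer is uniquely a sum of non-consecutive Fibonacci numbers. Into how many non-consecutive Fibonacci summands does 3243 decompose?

5

subtract 2584 from 3243: 659 remains
subtract 610 from 659: 49 remains
subtract 34 from 49: 15 remains
subtract 13 from 15: 2 remains
subtract 2 from 2: 0 remains
3243 = 2584 + 610 + 34 + 13 + 2, which has 5 terms.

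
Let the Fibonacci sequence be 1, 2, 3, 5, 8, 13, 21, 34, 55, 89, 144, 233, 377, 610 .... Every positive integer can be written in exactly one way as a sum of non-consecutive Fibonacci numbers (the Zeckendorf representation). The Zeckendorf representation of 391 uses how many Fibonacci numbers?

Greedily peel off the largest Fibonacci term at each step:
subtract 377 from 391: 14 remains
subtract 13 from 14: 1 remains
subtract 1 from 1: 0 remains
391 = 377 + 13 + 1, which has 3 terms.

3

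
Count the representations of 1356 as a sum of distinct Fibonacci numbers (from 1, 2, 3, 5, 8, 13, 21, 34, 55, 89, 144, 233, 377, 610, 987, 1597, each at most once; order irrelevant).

18

1356 = 987+233+89+34+13 = 987+233+89+34+8+5 = 987+233+89+34+8+3+2 = … (15 more), for 18 in all.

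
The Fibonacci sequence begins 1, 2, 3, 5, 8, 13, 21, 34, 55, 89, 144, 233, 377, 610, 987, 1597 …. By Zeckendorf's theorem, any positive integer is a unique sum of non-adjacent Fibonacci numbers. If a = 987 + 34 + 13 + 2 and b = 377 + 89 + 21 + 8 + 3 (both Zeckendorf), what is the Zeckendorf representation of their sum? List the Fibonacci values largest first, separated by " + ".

987 + 377 + 144 + 21 + 5

The two numbers are 1036 and 498, so their sum is 1534.
1534 − 987 = 547
547 − 377 = 170
170 − 144 = 26
26 − 21 = 5
5 − 5 = 0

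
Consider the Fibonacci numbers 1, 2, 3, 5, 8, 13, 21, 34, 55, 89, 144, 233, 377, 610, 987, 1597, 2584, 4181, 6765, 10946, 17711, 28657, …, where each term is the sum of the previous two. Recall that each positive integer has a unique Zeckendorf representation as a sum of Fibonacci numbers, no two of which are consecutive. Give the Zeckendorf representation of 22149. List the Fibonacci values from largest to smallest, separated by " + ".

Greedily peel off the largest Fibonacci term at each step:
22149 − 17711 = 4438
4438 − 4181 = 257
257 − 233 = 24
24 − 21 = 3
3 − 3 = 0
So 22149 = 17711 + 4181 + 233 + 21 + 3, with no two terms consecutive in the sequence.

17711 + 4181 + 233 + 21 + 3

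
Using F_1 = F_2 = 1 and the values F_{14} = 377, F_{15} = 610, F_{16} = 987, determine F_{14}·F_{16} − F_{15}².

-1

377·987 − 610² = 372099 − 372100 = -1. (Cassini's identity: F_{k−1}F_{k+1} − F_k² = (−1)^k.)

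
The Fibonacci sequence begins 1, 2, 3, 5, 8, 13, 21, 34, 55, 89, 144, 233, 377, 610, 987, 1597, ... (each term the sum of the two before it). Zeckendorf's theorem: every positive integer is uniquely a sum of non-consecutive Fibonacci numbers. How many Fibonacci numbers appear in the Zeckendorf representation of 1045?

3

subtract 987 from 1045: 58 remains
subtract 55 from 58: 3 remains
subtract 3 from 3: 0 remains
1045 = 987 + 55 + 3, which has 3 terms.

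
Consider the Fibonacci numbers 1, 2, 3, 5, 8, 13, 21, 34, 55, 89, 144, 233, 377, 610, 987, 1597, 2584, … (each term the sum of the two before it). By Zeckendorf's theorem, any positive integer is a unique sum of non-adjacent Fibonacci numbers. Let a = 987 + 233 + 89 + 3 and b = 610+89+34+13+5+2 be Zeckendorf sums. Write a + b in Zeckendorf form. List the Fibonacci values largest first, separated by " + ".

1597 + 377 + 89 + 2

The two numbers are 1312 and 753, so their sum is 2065.
Greedily peel off the largest Fibonacci term at each step:
subtract 1597 from 2065: 468 remains
subtract 377 from 468: 91 remains
subtract 89 from 91: 2 remains
subtract 2 from 2: 0 remains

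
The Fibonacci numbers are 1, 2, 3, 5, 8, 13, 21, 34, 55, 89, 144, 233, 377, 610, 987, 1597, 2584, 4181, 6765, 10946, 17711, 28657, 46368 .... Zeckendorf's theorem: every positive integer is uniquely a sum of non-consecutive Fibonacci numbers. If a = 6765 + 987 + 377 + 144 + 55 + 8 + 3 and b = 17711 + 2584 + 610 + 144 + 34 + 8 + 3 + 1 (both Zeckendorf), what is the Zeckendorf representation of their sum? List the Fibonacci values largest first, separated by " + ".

The two numbers are 8339 and 21095, so their sum is 29434.
Greedy algorithm:
subtract 28657 from 29434: 777 remains
subtract 610 from 777: 167 remains
subtract 144 from 167: 23 remains
subtract 21 from 23: 2 remains
subtract 2 from 2: 0 remains

28657 + 610 + 144 + 21 + 2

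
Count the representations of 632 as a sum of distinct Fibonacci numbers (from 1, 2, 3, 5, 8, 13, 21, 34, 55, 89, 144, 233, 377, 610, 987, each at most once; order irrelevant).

12

Starting from the Zeckendorf form and repeatedly splitting a term F_k into F_{k−1} + F_{k−2} (when neither is already used) reaches every representation.
632 = 610+21+1 = 610+13+8+1 = 377+233+21+1 = … (9 more), for 12 in all.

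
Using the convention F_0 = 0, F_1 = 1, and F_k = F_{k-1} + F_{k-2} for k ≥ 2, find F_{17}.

1597

Iterating the recurrence up to F_{9} = 34 and F_{8} = 21:
F_{10} = F_{9} + F_{8} = 34 + 21 = 55
F_{11} = F_{10} + F_{9} = 55 + 34 = 89
F_{12} = F_{11} + F_{10} = 89 + 55 = 144
F_{13} = F_{12} + F_{11} = 144 + 89 = 233
F_{14} = F_{13} + F_{12} = 233 + 144 = 377
F_{15} = F_{14} + F_{13} = 377 + 233 = 610
F_{16} = F_{15} + F_{14} = 610 + 377 = 987
F_{17} = F_{16} + F_{15} = 987 + 610 = 1597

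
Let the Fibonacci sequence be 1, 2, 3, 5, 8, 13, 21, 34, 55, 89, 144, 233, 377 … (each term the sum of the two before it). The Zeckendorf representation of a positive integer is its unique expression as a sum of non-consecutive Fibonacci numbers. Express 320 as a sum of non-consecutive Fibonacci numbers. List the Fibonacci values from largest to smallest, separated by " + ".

233 + 55 + 21 + 8 + 3

subtract 233 from 320: 87 remains
subtract 55 from 87: 32 remains
subtract 21 from 32: 11 remains
subtract 8 from 11: 3 remains
subtract 3 from 3: 0 remains
So 320 = 233 + 55 + 21 + 8 + 3, with no two terms consecutive in the sequence.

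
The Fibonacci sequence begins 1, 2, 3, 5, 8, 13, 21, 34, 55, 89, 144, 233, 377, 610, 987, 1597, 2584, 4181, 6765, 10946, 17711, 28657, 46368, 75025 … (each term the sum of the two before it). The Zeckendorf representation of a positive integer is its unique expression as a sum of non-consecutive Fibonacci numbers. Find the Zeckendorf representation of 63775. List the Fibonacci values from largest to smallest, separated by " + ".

46368 + 10946 + 4181 + 1597 + 610 + 55 + 13 + 5

subtract 46368 from 63775: 17407 remains
subtract 10946 from 17407: 6461 remains
subtract 4181 from 6461: 2280 remains
subtract 1597 from 2280: 683 remains
subtract 610 from 683: 73 remains
subtract 55 from 73: 18 remains
subtract 13 from 18: 5 remains
subtract 5 from 5: 0 remains
So 63775 = 46368 + 10946 + 4181 + 1597 + 610 + 55 + 13 + 5, with no two terms consecutive in the sequence.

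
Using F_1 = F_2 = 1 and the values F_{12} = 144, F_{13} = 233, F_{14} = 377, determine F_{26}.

121393

By the addition formula F_{m+n} = F_m F_{n+1} + F_{m−1} F_n with m=13, n=13: F_{26} = 233·377 + 144·233 = 87841 + 33552 = 121393.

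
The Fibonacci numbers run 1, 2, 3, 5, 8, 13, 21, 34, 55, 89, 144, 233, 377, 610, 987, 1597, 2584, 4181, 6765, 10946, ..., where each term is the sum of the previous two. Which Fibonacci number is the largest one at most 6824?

6765 ≤ 6824 < 10946, so the largest Fibonacci number not exceeding 6824 is 6765.

6765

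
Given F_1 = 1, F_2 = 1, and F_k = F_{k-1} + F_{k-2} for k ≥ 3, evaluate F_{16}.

987

Iterating the recurrence up to F_{8} = 21 and F_{7} = 13:
F_{9} = F_{8} + F_{7} = 21 + 13 = 34
F_{10} = F_{9} + F_{8} = 34 + 21 = 55
F_{11} = F_{10} + F_{9} = 55 + 34 = 89
F_{12} = F_{11} + F_{10} = 89 + 55 = 144
F_{13} = F_{12} + F_{11} = 144 + 89 = 233
F_{14} = F_{13} + F_{12} = 233 + 144 = 377
F_{15} = F_{14} + F_{13} = 377 + 233 = 610
F_{16} = F_{15} + F_{14} = 610 + 377 = 987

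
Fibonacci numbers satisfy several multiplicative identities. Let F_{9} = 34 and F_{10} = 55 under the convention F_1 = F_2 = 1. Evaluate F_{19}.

By F_{2k+1} = F_k² + F_{k+1}²: F_{19} = 34² + 55² = 1156 + 3025 = 4181.

4181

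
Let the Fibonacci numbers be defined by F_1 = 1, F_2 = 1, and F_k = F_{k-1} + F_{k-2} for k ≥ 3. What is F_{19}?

4181

Iterating the recurrence up to F_{14} = 377 and F_{13} = 233:
F_{15} = F_{14} + F_{13} = 377 + 233 = 610
F_{16} = F_{15} + F_{14} = 610 + 377 = 987
F_{17} = F_{16} + F_{15} = 987 + 610 = 1597
F_{18} = F_{17} + F_{16} = 1597 + 987 = 2584
F_{19} = F_{18} + F_{17} = 2584 + 1597 = 4181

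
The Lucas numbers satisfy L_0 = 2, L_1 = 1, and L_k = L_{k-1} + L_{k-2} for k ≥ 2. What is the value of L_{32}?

Iterating the recurrence up to L_{24} = 103682 and L_{23} = 64079:
L_{25} = L_{24} + L_{23} = 103682 + 64079 = 167761
L_{26} = L_{25} + L_{24} = 167761 + 103682 = 271443
L_{27} = L_{26} + L_{25} = 271443 + 167761 = 439204
L_{28} = L_{27} + L_{26} = 439204 + 271443 = 710647
L_{29} = L_{28} + L_{27} = 710647 + 439204 = 1149851
L_{30} = L_{29} + L_{28} = 1149851 + 710647 = 1860498
L_{31} = L_{30} + L_{29} = 1860498 + 1149851 = 3010349
L_{32} = L_{31} + L_{30} = 3010349 + 1860498 = 4870847

4870847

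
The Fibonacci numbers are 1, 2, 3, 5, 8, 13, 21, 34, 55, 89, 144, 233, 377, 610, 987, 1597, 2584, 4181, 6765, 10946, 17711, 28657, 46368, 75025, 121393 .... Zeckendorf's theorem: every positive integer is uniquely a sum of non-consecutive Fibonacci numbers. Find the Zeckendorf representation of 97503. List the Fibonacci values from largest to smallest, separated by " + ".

Greedy algorithm:
largest Fibonacci ≤ 97503 is 75025; 97503 − 75025 = 22478
largest Fibonacci ≤ 22478 is 17711; 22478 − 17711 = 4767
largest Fibonacci ≤ 4767 is 4181; 4767 − 4181 = 586
largest Fibonacci ≤ 586 is 377; 586 − 377 = 209
largest Fibonacci ≤ 209 is 144; 209 − 144 = 65
largest Fibonacci ≤ 65 is 55; 65 − 55 = 10
largest Fibonacci ≤ 10 is 8; 10 − 8 = 2
largest Fibonacci ≤ 2 is 2; 2 − 2 = 0
So 97503 = 75025 + 17711 + 4181 + 377 + 144 + 55 + 8 + 2, with no two terms consecutive in the sequence.

75025 + 17711 + 4181 + 377 + 144 + 55 + 8 + 2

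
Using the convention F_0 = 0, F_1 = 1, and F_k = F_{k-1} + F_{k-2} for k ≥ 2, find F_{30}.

832040

Iterating the recurrence up to F_{24} = 46368 and F_{23} = 28657:
F_{25} = F_{24} + F_{23} = 46368 + 28657 = 75025
F_{26} = F_{25} + F_{24} = 75025 + 46368 = 121393
F_{27} = F_{26} + F_{25} = 121393 + 75025 = 196418
F_{28} = F_{27} + F_{26} = 196418 + 121393 = 317811
F_{29} = F_{28} + F_{27} = 317811 + 196418 = 514229
F_{30} = F_{29} + F_{28} = 514229 + 317811 = 832040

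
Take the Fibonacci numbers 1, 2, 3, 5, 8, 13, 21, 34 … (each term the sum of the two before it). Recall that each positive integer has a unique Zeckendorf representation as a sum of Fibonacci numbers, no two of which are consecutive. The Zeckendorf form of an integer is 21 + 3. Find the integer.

24

21 + 3 = 24.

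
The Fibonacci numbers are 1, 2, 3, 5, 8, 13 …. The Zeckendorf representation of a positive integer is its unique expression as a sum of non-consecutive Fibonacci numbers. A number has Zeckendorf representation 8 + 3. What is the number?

8 + 3 = 11.

11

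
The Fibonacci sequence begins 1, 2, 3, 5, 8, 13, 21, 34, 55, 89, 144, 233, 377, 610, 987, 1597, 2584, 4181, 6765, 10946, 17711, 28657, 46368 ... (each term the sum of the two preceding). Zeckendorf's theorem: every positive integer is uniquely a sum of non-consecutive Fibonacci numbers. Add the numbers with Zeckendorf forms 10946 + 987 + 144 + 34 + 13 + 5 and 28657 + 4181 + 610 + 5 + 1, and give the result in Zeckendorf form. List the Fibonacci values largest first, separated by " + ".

28657 + 10946 + 4181 + 1597 + 144 + 55 + 3

The two numbers are 12129 and 33454, so their sum is 45583.
take 28657 (≤ 45583); 45583 − 28657 = 16926
take 10946 (≤ 16926); 16926 − 10946 = 5980
take 4181 (≤ 5980); 5980 − 4181 = 1799
take 1597 (≤ 1799); 1799 − 1597 = 202
take 144 (≤ 202); 202 − 144 = 58
take 55 (≤ 58); 58 − 55 = 3
take 3 (≤ 3); 3 − 3 = 0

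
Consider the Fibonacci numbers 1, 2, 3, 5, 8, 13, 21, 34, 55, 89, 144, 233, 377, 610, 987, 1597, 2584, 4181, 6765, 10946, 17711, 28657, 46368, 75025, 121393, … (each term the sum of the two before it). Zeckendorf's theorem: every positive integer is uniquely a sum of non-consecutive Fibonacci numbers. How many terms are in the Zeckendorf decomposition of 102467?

6

Greedy algorithm:
102467: greatest Fibonacci not exceeding it is 75025, leaving 27442
27442: greatest Fibonacci not exceeding it is 17711, leaving 9731
9731: greatest Fibonacci not exceeding it is 6765, leaving 2966
2966: greatest Fibonacci not exceeding it is 2584, leaving 382
382: greatest Fibonacci not exceeding it is 377, leaving 5
5: greatest Fibonacci not exceeding it is 5, leaving 0
102467 = 75025 + 17711 + 6765 + 2584 + 377 + 5, which has 6 terms.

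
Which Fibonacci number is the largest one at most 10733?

6765 ≤ 10733 < 10946, so the largest Fibonacci number not exceeding 10733 is 6765.

6765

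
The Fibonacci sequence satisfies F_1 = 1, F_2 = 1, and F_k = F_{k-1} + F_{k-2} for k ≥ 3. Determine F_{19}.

Iterating the recurrence up to F_{12} = 144 and F_{11} = 89:
F_{13} = F_{12} + F_{11} = 144 + 89 = 233
F_{14} = F_{13} + F_{12} = 233 + 144 = 377
F_{15} = F_{14} + F_{13} = 377 + 233 = 610
F_{16} = F_{15} + F_{14} = 610 + 377 = 987
F_{17} = F_{16} + F_{15} = 987 + 610 = 1597
F_{18} = F_{17} + F_{16} = 1597 + 987 = 2584
F_{19} = F_{18} + F_{17} = 2584 + 1597 = 4181

4181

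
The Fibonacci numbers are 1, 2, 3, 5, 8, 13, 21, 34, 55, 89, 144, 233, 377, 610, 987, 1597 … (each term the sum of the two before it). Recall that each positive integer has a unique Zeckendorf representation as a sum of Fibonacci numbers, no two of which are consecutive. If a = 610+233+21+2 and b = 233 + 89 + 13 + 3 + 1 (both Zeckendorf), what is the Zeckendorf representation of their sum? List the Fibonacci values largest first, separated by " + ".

The two numbers are 866 and 339, so their sum is 1205.
Repeatedly subtract the largest Fibonacci number that fits:
1205 − 987 = 218
218 − 144 = 74
74 − 55 = 19
19 − 13 = 6
6 − 5 = 1
1 − 1 = 0

987 + 144 + 55 + 13 + 5 + 1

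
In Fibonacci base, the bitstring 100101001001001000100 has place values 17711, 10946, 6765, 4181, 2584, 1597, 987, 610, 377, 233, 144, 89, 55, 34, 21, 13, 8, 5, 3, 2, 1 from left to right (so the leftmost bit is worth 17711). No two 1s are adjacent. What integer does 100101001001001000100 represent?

Summing the place values of the 1 bits: 17711 + 4181 + 1597 + 377 + 89 + 21 + 3 = 23979.

23979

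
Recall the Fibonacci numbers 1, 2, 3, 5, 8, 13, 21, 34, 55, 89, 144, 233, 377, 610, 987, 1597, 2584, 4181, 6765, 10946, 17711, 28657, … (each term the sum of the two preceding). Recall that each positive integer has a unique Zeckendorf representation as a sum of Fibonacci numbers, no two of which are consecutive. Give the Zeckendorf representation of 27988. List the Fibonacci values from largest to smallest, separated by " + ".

17711 + 6765 + 2584 + 610 + 233 + 55 + 21 + 8 + 1

largest Fibonacci ≤ 27988 is 17711; 27988 − 17711 = 10277
largest Fibonacci ≤ 10277 is 6765; 10277 − 6765 = 3512
largest Fibonacci ≤ 3512 is 2584; 3512 − 2584 = 928
largest Fibonacci ≤ 928 is 610; 928 − 610 = 318
largest Fibonacci ≤ 318 is 233; 318 − 233 = 85
largest Fibonacci ≤ 85 is 55; 85 − 55 = 30
largest Fibonacci ≤ 30 is 21; 30 − 21 = 9
largest Fibonacci ≤ 9 is 8; 9 − 8 = 1
largest Fibonacci ≤ 1 is 1; 1 − 1 = 0
So 27988 = 17711 + 6765 + 2584 + 610 + 233 + 55 + 21 + 8 + 1, with no two terms consecutive in the sequence.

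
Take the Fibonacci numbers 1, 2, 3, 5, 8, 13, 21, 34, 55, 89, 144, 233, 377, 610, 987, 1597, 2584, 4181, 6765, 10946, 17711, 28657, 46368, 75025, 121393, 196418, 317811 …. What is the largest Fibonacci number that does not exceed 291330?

196418

196418 ≤ 291330 < 317811, so the largest Fibonacci number not exceeding 291330 is 196418.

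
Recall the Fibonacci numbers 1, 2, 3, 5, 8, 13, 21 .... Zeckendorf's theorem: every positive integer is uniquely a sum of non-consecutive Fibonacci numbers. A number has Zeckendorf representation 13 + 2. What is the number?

15

13 + 2 = 15.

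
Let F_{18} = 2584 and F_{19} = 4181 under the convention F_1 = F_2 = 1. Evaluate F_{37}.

By F_{2k+1} = F_k² + F_{k+1}²: F_{37} = 2584² + 4181² = 6677056 + 17480761 = 24157817.

24157817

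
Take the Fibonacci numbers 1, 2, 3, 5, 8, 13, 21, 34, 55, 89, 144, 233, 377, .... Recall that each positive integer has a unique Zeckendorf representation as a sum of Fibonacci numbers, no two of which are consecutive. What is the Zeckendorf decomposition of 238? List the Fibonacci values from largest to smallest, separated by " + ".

233 ≤ 238 < 377, so take 233; remainder 5
5 ≤ 5 < 8, so take 5; remainder 0
So 238 = 233 + 5, with no two terms consecutive in the sequence.

233 + 5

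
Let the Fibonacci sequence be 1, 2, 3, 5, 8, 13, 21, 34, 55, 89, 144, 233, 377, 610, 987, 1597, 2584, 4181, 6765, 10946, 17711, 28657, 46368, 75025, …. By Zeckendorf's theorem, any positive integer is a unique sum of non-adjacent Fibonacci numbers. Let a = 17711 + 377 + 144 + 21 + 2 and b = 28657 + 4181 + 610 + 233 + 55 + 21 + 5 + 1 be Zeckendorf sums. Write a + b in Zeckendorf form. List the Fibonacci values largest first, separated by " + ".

The two numbers are 18255 and 33763, so their sum is 52018.
Greedily peel off the largest Fibonacci term at each step:
52018 − 46368 = 5650
5650 − 4181 = 1469
1469 − 987 = 482
482 − 377 = 105
105 − 89 = 16
16 − 13 = 3
3 − 3 = 0

46368 + 4181 + 987 + 377 + 89 + 13 + 3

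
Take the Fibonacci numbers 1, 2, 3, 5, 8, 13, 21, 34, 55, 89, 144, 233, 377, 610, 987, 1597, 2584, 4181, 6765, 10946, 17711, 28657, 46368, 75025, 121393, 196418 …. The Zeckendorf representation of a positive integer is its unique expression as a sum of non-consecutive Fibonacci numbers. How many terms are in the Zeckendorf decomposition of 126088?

7

126088 − 121393 = 4695
4695 − 4181 = 514
514 − 377 = 137
137 − 89 = 48
48 − 34 = 14
14 − 13 = 1
1 − 1 = 0
126088 = 121393 + 4181 + 377 + 89 + 34 + 13 + 1, which has 7 terms.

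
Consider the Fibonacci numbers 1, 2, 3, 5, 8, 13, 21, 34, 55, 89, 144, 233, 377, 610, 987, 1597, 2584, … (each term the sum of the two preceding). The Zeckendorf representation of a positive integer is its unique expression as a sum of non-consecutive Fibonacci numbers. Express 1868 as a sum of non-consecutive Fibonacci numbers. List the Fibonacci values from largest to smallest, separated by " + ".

1597 + 233 + 34 + 3 + 1

Greedily peel off the largest Fibonacci term at each step:
1868 − 1597 = 271
271 − 233 = 38
38 − 34 = 4
4 − 3 = 1
1 − 1 = 0
So 1868 = 1597 + 233 + 34 + 3 + 1, with no two terms consecutive in the sequence.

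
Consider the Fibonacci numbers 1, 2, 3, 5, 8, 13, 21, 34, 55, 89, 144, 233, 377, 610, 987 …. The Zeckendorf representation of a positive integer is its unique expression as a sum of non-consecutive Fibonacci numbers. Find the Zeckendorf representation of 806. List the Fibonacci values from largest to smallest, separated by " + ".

Repeatedly subtract the largest Fibonacci number that fits:
806 − 610 = 196
196 − 144 = 52
52 − 34 = 18
18 − 13 = 5
5 − 5 = 0
So 806 = 610 + 144 + 34 + 13 + 5, with no two terms consecutive in the sequence.

610 + 144 + 34 + 13 + 5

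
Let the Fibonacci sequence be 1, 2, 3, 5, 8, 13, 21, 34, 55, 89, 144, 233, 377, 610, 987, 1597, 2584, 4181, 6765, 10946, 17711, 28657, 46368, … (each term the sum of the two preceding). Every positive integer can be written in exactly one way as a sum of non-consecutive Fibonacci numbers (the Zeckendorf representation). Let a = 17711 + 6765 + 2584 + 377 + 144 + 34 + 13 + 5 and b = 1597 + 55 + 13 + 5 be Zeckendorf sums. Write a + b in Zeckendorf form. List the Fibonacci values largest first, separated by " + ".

28657 + 610 + 34 + 2

The two numbers are 27633 and 1670, so their sum is 29303.
28657 ≤ 29303 < 46368, so take 28657; remainder 646
610 ≤ 646 < 987, so take 610; remainder 36
34 ≤ 36 < 55, so take 34; remainder 2
2 ≤ 2 < 3, so take 2; remainder 0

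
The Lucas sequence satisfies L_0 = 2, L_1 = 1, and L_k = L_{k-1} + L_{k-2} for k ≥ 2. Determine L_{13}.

Iterating the recurrence up to L_{5} = 11 and L_{4} = 7:
L_{6} = L_{5} + L_{4} = 11 + 7 = 18
L_{7} = L_{6} + L_{5} = 18 + 11 = 29
L_{8} = L_{7} + L_{6} = 29 + 18 = 47
L_{9} = L_{8} + L_{7} = 47 + 29 = 76
L_{10} = L_{9} + L_{8} = 76 + 47 = 123
L_{11} = L_{10} + L_{9} = 123 + 76 = 199
L_{12} = L_{11} + L_{10} = 199 + 123 = 322
L_{13} = L_{12} + L_{11} = 322 + 199 = 521

521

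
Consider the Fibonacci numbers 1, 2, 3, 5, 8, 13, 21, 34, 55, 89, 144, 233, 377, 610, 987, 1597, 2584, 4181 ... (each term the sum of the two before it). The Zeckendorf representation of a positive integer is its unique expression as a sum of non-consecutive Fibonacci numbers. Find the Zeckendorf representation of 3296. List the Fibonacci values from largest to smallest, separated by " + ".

Repeatedly subtract the largest Fibonacci number that fits:
3296 − 2584 = 712
712 − 610 = 102
102 − 89 = 13
13 − 13 = 0
So 3296 = 2584 + 610 + 89 + 13, with no two terms consecutive in the sequence.

2584 + 610 + 89 + 13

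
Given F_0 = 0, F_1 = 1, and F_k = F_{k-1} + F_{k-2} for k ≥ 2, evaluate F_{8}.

21

F_{2} = F_{1} + F_{0} = 1 + 0 = 1
F_{3} = F_{2} + F_{1} = 1 + 1 = 2
F_{4} = F_{3} + F_{2} = 2 + 1 = 3
F_{5} = F_{4} + F_{3} = 3 + 2 = 5
F_{6} = F_{5} + F_{4} = 5 + 3 = 8
F_{7} = F_{6} + F_{5} = 8 + 5 = 13
F_{8} = F_{7} + F_{6} = 13 + 8 = 21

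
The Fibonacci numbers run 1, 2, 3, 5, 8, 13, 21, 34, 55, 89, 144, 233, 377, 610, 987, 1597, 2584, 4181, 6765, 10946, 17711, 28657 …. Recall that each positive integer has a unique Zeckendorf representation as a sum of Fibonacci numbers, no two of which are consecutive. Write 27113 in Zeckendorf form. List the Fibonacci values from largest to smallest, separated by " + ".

27113 − 17711 = 9402
9402 − 6765 = 2637
2637 − 2584 = 53
53 − 34 = 19
19 − 13 = 6
6 − 5 = 1
1 − 1 = 0
So 27113 = 17711 + 6765 + 2584 + 34 + 13 + 5 + 1, with no two terms consecutive in the sequence.

17711 + 6765 + 2584 + 34 + 13 + 5 + 1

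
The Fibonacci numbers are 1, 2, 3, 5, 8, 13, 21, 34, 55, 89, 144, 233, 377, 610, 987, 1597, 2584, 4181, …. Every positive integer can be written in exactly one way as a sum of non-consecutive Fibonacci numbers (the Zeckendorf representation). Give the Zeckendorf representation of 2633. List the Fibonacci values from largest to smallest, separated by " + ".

2584 + 34 + 13 + 2

Repeatedly subtract the largest Fibonacci number that fits:
2584 ≤ 2633 < 4181, so take 2584; remainder 49
34 ≤ 49 < 55, so take 34; remainder 15
13 ≤ 15 < 21, so take 13; remainder 2
2 ≤ 2 < 3, so take 2; remainder 0
So 2633 = 2584 + 34 + 13 + 2, with no two terms consecutive in the sequence.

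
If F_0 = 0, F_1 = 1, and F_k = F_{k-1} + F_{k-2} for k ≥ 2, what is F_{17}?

1597

Iterating the recurrence up to F_{10} = 55 and F_{9} = 34:
F_{11} = F_{10} + F_{9} = 55 + 34 = 89
F_{12} = F_{11} + F_{10} = 89 + 55 = 144
F_{13} = F_{12} + F_{11} = 144 + 89 = 233
F_{14} = F_{13} + F_{12} = 233 + 144 = 377
F_{15} = F_{14} + F_{13} = 377 + 233 = 610
F_{16} = F_{15} + F_{14} = 610 + 377 = 987
F_{17} = F_{16} + F_{15} = 987 + 610 = 1597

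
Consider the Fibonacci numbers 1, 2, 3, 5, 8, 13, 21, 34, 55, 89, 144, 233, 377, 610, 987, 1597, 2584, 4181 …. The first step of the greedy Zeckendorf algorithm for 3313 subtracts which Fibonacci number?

2584 ≤ 3313 < 4181, so the largest Fibonacci number not exceeding 3313 is 2584.

2584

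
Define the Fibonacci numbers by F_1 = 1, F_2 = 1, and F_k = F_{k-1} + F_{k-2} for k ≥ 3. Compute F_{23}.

Iterating the recurrence up to F_{18} = 2584 and F_{17} = 1597:
F_{19} = F_{18} + F_{17} = 2584 + 1597 = 4181
F_{20} = F_{19} + F_{18} = 4181 + 2584 = 6765
F_{21} = F_{20} + F_{19} = 6765 + 4181 = 10946
F_{22} = F_{21} + F_{20} = 10946 + 6765 = 17711
F_{23} = F_{22} + F_{21} = 17711 + 10946 = 28657

28657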